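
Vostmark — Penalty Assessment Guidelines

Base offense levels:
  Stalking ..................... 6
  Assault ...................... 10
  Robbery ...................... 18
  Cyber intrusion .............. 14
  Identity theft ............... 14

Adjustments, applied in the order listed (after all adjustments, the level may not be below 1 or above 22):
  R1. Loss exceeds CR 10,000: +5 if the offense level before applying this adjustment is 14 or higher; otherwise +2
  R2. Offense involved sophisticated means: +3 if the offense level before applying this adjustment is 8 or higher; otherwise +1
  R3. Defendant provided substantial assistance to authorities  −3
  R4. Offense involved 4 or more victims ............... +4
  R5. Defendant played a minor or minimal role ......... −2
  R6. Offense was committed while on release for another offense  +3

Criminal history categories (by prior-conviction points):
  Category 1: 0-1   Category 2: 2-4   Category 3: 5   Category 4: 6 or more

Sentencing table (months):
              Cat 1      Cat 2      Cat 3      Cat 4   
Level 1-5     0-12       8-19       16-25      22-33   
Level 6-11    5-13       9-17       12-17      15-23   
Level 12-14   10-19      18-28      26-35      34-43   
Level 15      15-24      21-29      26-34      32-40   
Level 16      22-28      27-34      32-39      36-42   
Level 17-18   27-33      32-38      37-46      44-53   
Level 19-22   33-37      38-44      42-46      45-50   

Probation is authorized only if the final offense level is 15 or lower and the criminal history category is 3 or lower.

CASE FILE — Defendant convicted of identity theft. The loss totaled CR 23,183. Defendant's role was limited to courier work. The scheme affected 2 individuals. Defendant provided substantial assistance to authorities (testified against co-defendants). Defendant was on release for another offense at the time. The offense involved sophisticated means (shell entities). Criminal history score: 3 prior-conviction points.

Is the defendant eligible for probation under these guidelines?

Base offense level for identity theft: 14.
R1 applies (level before this adjustment is 14 ≥ 14, so +5): 14 + 5 = 19.
R2 applies (level before this adjustment is 19 ≥ 8, so +3): 19 + 3 = 22.
R3 applies: 22 − 3 = 19.
R4 does not apply.
R5 applies: 19 − 2 = 17.
R6 applies: 17 + 3 = 20.
Final offense level: 20.
Criminal history: 3 prior points → Category 2 (2-4).
Level 20 falls in the 19-22 band.
Grid: Level 19-22 × Category 2 = 38-44 months.
Probation check: level 20 > 15 and category 2 ≤ 3 → not eligible.

No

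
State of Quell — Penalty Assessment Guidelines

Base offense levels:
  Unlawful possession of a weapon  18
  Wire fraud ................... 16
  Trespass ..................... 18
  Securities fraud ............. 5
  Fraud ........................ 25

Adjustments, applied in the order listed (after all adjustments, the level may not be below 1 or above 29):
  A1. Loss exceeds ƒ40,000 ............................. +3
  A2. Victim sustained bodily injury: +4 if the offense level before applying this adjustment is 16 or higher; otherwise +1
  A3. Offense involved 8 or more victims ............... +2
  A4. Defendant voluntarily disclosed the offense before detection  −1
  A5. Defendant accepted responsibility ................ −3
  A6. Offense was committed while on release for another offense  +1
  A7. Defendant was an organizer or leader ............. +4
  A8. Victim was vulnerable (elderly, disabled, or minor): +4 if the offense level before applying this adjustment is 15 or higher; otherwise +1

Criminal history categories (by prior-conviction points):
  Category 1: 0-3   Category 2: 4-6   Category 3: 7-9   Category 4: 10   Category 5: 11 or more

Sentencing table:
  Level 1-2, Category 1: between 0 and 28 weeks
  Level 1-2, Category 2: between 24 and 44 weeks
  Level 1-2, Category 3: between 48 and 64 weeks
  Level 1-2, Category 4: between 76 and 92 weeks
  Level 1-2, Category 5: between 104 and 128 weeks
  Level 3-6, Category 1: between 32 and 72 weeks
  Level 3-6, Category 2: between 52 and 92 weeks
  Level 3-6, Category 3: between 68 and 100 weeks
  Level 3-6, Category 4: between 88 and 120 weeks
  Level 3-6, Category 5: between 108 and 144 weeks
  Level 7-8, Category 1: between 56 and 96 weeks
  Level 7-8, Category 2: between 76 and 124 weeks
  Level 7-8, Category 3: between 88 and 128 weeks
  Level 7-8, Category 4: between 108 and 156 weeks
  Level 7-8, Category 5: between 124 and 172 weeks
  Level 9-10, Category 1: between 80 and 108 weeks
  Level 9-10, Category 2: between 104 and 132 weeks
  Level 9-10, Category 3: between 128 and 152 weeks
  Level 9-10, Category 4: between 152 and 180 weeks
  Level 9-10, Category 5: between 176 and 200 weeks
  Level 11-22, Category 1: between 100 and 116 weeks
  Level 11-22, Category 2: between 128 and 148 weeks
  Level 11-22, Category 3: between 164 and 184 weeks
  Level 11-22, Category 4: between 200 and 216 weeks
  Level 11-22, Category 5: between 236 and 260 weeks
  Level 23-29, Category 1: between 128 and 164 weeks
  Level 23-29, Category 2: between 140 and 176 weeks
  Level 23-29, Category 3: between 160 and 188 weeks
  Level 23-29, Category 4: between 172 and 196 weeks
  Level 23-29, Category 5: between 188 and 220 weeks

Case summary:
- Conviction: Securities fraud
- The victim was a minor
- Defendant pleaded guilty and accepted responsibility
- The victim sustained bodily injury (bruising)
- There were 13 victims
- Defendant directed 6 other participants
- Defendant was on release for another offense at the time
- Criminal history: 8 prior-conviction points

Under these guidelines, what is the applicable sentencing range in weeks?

164-184 weeks

Base offense level for securities fraud: 5.
A1 does not apply.
A2 applies (level before this adjustment is 5 < 16, so +1): 5 + 1 = 6.
A3 applies: 6 + 2 = 8.
A4 does not apply.
A5 applies: 8 − 3 = 5.
A6 applies: 5 + 1 = 6.
A7 applies: 6 + 4 = 10.
A8 applies (level before this adjustment is 10 < 15, so +1): 10 + 1 = 11.
Final offense level: 11.
Criminal history: 8 prior points → Category 3 (7-9).
Level 11 falls in the 11-22 band.
Grid: Level 11-22 × Category 3 = 164-184 weeks.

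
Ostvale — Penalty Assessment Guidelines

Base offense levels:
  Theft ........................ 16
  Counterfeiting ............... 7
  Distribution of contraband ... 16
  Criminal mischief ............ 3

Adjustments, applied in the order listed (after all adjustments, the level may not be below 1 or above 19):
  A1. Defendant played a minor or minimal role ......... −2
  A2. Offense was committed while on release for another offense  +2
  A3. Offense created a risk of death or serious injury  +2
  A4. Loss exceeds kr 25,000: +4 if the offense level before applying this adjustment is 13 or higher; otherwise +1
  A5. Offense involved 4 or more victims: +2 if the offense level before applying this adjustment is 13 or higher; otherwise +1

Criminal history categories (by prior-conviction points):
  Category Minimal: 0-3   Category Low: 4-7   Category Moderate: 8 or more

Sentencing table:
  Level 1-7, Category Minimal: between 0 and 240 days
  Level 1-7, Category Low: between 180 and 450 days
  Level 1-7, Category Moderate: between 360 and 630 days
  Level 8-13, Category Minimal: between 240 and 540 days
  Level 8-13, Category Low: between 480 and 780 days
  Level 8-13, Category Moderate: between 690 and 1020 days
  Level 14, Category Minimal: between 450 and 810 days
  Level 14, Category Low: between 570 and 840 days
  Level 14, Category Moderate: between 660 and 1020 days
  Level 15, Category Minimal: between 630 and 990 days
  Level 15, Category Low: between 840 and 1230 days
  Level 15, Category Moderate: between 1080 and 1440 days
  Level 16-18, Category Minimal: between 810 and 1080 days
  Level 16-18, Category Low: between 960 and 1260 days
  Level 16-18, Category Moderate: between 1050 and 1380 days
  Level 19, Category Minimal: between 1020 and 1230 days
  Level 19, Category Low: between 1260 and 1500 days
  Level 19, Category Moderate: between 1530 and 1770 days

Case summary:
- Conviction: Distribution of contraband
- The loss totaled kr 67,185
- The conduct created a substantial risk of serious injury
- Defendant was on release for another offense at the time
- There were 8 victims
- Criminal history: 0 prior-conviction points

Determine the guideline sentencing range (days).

Base offense level for distribution of contraband: 16.
A2 applies: 16 + 2 = 18.
A3 applies: 18 + 2 = 20.
A4 applies (level before this adjustment is 20 ≥ 13, so +4): 20 + 4 = 24.
A5 applies (level before this adjustment is 24 ≥ 13, so +2): 24 + 2 = 26.
Level 26 exceeds the maximum of 19; capped at 19.
Final offense level: 19.
Criminal history: 0 prior points → Category Minimal (0-3).
Level 19 falls in the 19 band.
Grid: Level 19 × Category Minimal = 1020-1230 days.

1020-1230 days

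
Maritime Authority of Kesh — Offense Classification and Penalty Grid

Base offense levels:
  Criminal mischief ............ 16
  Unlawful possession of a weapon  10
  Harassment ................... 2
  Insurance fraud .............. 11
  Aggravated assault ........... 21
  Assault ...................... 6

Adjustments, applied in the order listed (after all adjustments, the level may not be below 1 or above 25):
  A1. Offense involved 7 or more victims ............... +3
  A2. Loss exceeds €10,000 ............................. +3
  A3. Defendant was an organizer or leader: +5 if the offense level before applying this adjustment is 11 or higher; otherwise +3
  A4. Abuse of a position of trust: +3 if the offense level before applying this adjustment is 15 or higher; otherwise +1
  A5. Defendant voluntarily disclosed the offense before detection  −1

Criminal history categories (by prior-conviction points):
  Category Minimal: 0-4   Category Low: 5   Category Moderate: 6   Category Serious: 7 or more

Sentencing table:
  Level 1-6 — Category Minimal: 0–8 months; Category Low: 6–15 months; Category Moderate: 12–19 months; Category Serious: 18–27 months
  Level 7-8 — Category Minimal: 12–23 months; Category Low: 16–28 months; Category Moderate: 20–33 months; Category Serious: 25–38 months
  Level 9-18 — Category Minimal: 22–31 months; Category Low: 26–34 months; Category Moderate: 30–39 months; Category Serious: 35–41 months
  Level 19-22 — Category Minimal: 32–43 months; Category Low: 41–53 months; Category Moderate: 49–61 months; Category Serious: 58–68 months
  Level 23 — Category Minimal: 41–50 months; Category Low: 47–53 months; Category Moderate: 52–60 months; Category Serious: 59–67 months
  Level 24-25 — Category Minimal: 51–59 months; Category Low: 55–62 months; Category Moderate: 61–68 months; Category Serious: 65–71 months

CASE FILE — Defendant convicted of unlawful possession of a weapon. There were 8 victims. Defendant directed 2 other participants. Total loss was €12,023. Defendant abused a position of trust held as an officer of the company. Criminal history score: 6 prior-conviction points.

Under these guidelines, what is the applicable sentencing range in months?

61-68 months

Base offense level for unlawful possession of a weapon: 10.
A1 applies: 10 + 3 = 13.
A2 applies: 13 + 3 = 16.
A3 applies (level before this adjustment is 16 ≥ 11, so +5): 16 + 5 = 21.
A4 applies (level before this adjustment is 21 ≥ 15, so +3): 21 + 3 = 24.
Final offense level: 24.
Criminal history: 6 prior points → Category Moderate (6).
Level 24 falls in the 24-25 band.
Grid: Level 24-25 × Category Moderate = 61-68 months.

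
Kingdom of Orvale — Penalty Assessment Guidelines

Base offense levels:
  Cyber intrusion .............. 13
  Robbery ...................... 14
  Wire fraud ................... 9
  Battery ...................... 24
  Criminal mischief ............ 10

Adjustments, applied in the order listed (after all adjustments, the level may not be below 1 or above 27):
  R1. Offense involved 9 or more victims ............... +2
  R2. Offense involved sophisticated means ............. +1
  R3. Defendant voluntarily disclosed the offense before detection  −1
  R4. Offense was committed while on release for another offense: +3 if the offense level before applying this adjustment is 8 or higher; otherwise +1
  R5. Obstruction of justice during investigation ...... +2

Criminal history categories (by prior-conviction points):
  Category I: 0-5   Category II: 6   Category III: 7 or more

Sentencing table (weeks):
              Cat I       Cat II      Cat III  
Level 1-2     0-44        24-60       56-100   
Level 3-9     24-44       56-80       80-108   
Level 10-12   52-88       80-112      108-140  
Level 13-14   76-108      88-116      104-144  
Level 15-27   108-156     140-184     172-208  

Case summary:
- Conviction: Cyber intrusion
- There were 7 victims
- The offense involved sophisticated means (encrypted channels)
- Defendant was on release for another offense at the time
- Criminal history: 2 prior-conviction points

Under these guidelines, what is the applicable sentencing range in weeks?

108-156 weeks

Base offense level for cyber intrusion: 13.
R2 applies: 13 + 1 = 14.
R3 does not apply.
R4 applies (level before this adjustment is 14 ≥ 8, so +3): 14 + 3 = 17.
R5 does not apply.
Final offense level: 17.
Criminal history: 2 prior points → Category I (0-5).
Level 17 falls in the 15-27 band.
Grid: Level 15-27 × Category I = 108-156 weeks.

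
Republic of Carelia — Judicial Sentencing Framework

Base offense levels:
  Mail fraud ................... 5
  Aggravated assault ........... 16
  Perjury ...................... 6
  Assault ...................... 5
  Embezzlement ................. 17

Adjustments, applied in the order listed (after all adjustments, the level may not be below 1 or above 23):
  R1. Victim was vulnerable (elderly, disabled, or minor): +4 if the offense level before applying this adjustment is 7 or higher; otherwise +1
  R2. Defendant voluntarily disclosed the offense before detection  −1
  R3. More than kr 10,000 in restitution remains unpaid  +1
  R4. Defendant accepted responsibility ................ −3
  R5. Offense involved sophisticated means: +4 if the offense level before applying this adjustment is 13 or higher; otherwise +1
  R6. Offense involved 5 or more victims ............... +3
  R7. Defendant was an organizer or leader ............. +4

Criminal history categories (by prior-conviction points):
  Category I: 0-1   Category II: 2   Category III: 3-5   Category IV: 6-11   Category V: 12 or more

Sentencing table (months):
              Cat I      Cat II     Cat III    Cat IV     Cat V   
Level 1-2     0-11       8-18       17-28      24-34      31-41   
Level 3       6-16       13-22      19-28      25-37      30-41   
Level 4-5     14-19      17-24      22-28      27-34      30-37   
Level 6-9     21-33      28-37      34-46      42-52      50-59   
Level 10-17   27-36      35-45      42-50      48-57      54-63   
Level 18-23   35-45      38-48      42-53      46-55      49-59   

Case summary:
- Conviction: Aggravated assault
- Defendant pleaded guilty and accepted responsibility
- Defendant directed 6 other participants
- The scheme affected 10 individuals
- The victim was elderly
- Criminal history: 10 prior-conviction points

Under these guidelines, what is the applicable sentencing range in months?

46-55 months

Base offense level for aggravated assault: 16.
R1 applies (level before this adjustment is 16 ≥ 7, so +4): 16 + 4 = 20.
R2 does not apply.
R4 applies: 20 − 3 = 17.
R5 does not apply.
R6 applies: 17 + 3 = 20.
R7 applies: 20 + 4 = 24.
Level 24 exceeds the maximum of 23; capped at 23.
Final offense level: 23.
Criminal history: 10 prior points → Category IV (6-11).
Level 23 falls in the 18-23 band.
Grid: Level 18-23 × Category IV = 46-55 months.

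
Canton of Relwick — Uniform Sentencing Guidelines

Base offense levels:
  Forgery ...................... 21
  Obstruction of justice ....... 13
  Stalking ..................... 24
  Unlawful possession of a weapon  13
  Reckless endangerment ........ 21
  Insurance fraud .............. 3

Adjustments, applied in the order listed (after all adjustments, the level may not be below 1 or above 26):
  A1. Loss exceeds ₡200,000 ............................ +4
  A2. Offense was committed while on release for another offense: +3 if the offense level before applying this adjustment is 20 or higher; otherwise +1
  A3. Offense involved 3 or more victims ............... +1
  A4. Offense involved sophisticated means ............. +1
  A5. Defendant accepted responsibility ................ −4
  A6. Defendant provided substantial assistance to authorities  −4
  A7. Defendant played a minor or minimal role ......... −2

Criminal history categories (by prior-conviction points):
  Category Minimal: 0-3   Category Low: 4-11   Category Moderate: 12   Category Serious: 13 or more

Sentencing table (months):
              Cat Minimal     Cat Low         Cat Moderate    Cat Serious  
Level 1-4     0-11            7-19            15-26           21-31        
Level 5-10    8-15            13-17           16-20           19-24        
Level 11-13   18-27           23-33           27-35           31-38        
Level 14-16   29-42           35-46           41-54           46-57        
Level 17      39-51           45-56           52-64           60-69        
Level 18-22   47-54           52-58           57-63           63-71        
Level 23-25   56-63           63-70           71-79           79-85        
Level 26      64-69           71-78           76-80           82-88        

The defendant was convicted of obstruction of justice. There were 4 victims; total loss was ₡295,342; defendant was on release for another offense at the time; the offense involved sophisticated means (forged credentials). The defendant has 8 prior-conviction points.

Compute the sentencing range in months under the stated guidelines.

52-58 months

Base offense level for obstruction of justice: 13.
A1 applies: 13 + 4 = 17.
A2 applies (level before this adjustment is 17 < 20, so +1): 17 + 1 = 18.
A3 applies: 18 + 1 = 19.
A4 applies: 19 + 1 = 20.
A7 does not apply.
Final offense level: 20.
Criminal history: 8 prior points → Category Low (4-11).
Level 20 falls in the 18-22 band.
Grid: Level 18-22 × Category Low = 52-58 months.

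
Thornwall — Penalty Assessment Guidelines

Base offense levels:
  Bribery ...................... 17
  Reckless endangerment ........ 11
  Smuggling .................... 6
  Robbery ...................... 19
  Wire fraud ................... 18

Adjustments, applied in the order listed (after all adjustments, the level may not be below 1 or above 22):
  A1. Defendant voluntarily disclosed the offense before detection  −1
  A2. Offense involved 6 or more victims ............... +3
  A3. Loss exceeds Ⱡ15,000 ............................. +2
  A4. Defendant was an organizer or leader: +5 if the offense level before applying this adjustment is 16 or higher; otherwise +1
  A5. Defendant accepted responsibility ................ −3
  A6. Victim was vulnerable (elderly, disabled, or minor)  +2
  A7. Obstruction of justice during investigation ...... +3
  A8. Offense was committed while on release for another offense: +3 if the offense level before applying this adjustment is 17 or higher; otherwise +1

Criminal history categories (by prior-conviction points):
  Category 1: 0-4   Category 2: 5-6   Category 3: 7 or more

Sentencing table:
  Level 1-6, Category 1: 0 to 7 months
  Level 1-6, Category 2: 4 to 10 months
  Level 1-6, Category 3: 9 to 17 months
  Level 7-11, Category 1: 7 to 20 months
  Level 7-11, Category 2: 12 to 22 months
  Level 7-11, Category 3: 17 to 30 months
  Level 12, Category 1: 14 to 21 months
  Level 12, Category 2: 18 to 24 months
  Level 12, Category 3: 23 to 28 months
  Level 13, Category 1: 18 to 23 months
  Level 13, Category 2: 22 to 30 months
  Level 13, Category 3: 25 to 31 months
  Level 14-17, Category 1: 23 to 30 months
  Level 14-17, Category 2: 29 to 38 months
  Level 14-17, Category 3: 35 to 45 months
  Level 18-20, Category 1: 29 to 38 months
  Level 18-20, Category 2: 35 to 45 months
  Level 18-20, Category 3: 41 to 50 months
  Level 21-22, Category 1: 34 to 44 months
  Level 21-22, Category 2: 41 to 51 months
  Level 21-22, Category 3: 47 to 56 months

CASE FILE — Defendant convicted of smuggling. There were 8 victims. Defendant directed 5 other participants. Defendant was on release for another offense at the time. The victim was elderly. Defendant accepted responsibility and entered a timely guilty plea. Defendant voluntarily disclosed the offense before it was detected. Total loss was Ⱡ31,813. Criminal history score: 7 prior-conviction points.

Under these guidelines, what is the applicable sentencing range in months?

Base offense level for smuggling: 6.
A1 applies: 6 − 1 = 5.
A2 applies: 5 + 3 = 8.
A3 applies: 8 + 2 = 10.
A4 applies (level before this adjustment is 10 < 16, so +1): 10 + 1 = 11.
A5 applies: 11 − 3 = 8.
A6 applies: 8 + 2 = 10.
A7 does not apply.
A8 applies (level before this adjustment is 10 < 17, so +1): 10 + 1 = 11.
Final offense level: 11.
Criminal history: 7 prior points → Category 3 (7+).
Level 11 falls in the 7-11 band.
Grid: Level 7-11 × Category 3 = 17-30 months.

17-30 months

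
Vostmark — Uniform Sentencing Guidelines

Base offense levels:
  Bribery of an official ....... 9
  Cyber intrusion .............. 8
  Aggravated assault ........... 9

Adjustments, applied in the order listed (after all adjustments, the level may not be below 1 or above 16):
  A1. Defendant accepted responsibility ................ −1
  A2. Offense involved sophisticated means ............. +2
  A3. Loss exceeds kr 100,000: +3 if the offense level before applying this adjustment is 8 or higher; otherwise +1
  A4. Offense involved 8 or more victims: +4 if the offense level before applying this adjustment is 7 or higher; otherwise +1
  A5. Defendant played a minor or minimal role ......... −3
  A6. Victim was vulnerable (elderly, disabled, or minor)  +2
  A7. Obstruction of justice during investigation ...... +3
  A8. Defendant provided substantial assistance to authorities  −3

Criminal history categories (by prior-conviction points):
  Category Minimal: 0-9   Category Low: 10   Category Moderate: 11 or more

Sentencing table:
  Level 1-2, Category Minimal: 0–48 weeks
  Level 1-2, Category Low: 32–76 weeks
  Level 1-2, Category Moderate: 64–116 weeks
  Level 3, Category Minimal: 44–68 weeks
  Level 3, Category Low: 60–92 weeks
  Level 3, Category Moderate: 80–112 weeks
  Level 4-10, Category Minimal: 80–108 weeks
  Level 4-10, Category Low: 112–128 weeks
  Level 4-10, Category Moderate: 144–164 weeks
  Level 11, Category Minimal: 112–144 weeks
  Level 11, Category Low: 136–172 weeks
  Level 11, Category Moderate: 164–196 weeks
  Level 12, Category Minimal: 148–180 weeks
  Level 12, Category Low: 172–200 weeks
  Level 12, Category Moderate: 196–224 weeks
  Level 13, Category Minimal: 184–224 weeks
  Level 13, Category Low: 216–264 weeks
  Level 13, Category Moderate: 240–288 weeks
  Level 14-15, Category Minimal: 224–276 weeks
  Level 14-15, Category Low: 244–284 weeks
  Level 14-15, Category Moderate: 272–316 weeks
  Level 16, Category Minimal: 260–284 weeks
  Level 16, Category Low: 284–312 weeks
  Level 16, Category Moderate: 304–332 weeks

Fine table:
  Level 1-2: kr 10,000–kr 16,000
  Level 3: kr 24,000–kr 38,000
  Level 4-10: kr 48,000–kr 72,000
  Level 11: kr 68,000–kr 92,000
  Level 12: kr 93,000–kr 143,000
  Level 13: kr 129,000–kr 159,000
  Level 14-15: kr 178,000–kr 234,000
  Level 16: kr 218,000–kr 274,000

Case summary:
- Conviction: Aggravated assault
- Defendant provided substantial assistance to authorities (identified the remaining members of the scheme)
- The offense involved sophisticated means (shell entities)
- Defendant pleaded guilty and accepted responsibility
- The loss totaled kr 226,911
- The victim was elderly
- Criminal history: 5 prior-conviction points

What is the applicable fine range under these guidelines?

Base offense level for aggravated assault: 9.
A1 applies: 9 − 1 = 8.
A2 applies: 8 + 2 = 10.
A3 applies (level before this adjustment is 10 ≥ 8, so +3): 10 + 3 = 13.
A5 does not apply.
A6 applies: 13 + 2 = 15.
A7 does not apply.
A8 applies: 15 − 3 = 12.
Final offense level: 12.
Level 12 falls in the 12 band.
Fine table: Level 12 → kr 93,000–kr 143,000.

kr 93,000–kr 143,000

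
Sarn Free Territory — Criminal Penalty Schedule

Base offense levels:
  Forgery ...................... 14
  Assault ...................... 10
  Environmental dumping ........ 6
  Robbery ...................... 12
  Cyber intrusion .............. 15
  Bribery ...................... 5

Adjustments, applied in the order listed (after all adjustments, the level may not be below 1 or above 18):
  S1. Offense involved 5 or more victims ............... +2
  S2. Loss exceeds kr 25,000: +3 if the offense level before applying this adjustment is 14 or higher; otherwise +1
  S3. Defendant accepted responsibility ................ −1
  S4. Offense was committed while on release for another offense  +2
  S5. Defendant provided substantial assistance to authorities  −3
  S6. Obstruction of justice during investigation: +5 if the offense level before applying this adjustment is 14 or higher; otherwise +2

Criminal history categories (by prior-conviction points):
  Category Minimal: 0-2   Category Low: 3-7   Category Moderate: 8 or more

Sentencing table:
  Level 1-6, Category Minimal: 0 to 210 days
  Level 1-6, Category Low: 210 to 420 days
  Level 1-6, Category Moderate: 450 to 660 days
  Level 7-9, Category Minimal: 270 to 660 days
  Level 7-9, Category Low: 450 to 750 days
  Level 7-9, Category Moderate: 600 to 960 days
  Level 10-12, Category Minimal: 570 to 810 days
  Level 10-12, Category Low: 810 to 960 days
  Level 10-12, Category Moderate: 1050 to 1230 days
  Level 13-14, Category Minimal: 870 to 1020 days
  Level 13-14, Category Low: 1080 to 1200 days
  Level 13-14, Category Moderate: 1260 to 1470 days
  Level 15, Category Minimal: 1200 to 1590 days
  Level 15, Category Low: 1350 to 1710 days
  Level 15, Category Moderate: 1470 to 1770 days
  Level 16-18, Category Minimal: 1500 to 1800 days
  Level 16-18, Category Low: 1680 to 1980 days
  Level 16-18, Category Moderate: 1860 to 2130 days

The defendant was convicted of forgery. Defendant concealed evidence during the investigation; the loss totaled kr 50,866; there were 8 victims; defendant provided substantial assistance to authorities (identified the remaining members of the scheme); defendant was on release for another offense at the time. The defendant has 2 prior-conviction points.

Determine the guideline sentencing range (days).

1500-1800 days

Base offense level for forgery: 14.
S1 applies: 14 + 2 = 16.
S2 applies (level before this adjustment is 16 ≥ 14, so +3): 16 + 3 = 19.
S4 applies: 19 + 2 = 21.
S5 applies: 21 − 3 = 18.
S6 applies (level before this adjustment is 18 ≥ 14, so +5): 18 + 5 = 23.
Level 23 exceeds the maximum of 18; capped at 18.
Final offense level: 18.
Criminal history: 2 prior points → Category Minimal (0-2).
Level 18 falls in the 16-18 band.
Grid: Level 16-18 × Category Minimal = 1500-1800 days.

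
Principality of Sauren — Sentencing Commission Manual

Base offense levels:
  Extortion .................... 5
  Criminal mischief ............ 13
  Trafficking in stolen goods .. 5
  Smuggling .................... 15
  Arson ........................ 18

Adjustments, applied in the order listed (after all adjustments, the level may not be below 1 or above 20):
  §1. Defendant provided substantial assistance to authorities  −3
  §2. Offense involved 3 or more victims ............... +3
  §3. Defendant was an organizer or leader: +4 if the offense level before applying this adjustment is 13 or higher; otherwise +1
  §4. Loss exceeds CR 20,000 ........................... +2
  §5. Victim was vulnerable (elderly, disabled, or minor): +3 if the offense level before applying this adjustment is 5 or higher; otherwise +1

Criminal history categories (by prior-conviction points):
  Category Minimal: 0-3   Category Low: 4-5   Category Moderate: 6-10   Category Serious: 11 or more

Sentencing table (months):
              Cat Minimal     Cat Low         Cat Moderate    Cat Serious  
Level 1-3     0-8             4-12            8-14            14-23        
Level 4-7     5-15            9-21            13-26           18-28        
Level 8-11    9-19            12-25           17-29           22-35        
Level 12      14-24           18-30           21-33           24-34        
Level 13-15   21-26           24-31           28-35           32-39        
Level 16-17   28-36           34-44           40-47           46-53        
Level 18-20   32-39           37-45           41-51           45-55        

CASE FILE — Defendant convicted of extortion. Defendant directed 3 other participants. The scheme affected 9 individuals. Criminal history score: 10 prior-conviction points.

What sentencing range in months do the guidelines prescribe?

Base offense level for extortion: 5.
§2 applies: 5 + 3 = 8.
§3 applies (level before this adjustment is 8 < 13, so +1): 8 + 1 = 9.
§5 does not apply.
Final offense level: 9.
Criminal history: 10 prior points → Category Moderate (6-10).
Level 9 falls in the 8-11 band.
Grid: Level 8-11 × Category Moderate = 17-29 months.

17-29 months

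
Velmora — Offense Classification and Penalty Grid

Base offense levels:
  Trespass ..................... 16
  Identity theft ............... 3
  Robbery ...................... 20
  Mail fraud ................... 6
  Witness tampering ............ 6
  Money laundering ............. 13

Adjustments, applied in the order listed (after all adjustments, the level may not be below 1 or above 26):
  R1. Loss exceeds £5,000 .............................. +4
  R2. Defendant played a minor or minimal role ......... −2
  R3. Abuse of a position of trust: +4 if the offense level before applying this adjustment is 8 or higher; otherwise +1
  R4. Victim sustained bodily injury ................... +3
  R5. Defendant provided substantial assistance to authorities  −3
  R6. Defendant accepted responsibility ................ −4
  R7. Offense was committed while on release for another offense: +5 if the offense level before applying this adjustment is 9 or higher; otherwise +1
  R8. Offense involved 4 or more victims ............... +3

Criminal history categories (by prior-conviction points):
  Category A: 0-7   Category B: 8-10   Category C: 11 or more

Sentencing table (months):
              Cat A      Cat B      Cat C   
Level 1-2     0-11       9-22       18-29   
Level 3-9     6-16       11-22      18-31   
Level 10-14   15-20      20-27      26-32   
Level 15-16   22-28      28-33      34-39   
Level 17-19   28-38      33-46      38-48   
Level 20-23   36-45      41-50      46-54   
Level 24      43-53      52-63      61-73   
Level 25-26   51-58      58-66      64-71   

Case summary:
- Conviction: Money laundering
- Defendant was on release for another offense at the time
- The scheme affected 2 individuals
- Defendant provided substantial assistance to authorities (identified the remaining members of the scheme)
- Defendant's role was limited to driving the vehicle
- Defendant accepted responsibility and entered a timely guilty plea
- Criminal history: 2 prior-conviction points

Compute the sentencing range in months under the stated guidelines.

Base offense level for money laundering: 13.
R1 does not apply.
R2 applies: 13 − 2 = 11.
R5 applies: 11 − 3 = 8.
R6 applies: 8 − 4 = 4.
R7 applies (level before this adjustment is 4 < 9, so +1): 4 + 1 = 5.
R8 does not apply.
Final offense level: 5.
Criminal history: 2 prior points → Category A (0-7).
Level 5 falls in the 3-9 band.
Grid: Level 3-9 × Category A = 6-16 months.

6-16 months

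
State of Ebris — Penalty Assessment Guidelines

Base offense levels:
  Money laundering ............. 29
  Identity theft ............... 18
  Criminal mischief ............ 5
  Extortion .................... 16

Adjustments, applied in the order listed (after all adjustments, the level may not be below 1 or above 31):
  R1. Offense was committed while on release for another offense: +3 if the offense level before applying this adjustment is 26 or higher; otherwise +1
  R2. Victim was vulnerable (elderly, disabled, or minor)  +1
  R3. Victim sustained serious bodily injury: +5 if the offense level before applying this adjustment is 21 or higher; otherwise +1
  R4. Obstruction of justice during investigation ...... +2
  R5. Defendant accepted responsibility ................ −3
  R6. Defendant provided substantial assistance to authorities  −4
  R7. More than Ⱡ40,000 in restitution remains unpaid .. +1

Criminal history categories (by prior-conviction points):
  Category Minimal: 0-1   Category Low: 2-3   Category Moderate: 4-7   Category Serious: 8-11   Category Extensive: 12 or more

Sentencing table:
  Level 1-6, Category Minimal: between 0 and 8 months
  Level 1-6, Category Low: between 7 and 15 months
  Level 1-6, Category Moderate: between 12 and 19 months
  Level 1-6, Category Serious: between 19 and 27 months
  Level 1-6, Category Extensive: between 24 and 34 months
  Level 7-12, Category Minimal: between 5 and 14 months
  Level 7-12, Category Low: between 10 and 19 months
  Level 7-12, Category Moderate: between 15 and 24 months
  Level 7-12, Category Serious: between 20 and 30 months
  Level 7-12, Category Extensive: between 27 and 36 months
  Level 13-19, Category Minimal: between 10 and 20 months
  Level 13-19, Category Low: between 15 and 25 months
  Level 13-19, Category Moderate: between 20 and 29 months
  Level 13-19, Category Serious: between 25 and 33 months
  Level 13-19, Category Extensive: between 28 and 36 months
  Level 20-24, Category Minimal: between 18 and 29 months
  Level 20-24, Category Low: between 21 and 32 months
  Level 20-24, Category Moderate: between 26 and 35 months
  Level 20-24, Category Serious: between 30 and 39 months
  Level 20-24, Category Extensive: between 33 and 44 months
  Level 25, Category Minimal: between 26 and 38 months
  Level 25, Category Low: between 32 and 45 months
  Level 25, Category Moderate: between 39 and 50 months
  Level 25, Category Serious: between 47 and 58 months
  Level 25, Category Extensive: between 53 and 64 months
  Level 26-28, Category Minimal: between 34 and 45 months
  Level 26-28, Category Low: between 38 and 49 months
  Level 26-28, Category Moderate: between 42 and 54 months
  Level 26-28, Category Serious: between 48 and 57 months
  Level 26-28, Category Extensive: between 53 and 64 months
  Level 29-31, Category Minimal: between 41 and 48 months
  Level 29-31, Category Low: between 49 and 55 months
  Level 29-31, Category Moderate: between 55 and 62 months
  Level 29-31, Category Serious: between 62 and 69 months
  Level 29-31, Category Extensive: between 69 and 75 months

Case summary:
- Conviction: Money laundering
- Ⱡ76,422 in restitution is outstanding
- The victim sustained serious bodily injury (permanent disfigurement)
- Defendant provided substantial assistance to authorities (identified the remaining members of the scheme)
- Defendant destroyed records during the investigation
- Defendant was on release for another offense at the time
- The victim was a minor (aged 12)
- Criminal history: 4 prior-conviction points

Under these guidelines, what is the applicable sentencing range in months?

55-62 months

Base offense level for money laundering: 29.
R1 applies (level before this adjustment is 29 ≥ 26, so +3): 29 + 3 = 32.
R2 applies: 32 + 1 = 33.
R3 applies (level before this adjustment is 33 ≥ 21, so +5): 33 + 5 = 38.
R4 applies: 38 + 2 = 40.
R5 does not apply.
R6 applies: 40 − 4 = 36.
R7 applies: 36 + 1 = 37.
Level 37 exceeds the maximum of 31; capped at 31.
Final offense level: 31.
Criminal history: 4 prior points → Category Moderate (4-7).
Level 31 falls in the 29-31 band.
Grid: Level 29-31 × Category Moderate = 55-62 months.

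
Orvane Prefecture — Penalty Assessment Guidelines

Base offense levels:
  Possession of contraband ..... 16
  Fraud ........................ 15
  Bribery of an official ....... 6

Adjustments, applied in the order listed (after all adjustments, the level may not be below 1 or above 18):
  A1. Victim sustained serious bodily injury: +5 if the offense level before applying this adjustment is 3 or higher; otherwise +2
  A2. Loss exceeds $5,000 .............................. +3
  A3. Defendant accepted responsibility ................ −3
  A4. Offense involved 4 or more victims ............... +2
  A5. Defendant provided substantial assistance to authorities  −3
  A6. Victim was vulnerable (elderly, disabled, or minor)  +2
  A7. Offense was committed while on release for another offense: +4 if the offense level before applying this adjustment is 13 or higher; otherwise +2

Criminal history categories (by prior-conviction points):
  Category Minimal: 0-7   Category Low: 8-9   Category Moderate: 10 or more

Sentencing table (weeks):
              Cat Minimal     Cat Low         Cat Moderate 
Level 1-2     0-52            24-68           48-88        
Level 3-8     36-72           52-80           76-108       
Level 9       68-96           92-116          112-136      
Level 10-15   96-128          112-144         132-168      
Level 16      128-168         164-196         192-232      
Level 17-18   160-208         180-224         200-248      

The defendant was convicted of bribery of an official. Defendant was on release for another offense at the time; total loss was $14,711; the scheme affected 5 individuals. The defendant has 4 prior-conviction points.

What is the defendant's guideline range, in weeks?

96-128 weeks

Base offense level for bribery of an official: 6.
A1 does not apply.
A2 applies: 6 + 3 = 9.
A4 applies: 9 + 2 = 11.
A7 applies (level before this adjustment is 11 < 13, so +2): 11 + 2 = 13.
Final offense level: 13.
Criminal history: 4 prior points → Category Minimal (0-7).
Level 13 falls in the 10-15 band.
Grid: Level 10-15 × Category Minimal = 96-128 weeks.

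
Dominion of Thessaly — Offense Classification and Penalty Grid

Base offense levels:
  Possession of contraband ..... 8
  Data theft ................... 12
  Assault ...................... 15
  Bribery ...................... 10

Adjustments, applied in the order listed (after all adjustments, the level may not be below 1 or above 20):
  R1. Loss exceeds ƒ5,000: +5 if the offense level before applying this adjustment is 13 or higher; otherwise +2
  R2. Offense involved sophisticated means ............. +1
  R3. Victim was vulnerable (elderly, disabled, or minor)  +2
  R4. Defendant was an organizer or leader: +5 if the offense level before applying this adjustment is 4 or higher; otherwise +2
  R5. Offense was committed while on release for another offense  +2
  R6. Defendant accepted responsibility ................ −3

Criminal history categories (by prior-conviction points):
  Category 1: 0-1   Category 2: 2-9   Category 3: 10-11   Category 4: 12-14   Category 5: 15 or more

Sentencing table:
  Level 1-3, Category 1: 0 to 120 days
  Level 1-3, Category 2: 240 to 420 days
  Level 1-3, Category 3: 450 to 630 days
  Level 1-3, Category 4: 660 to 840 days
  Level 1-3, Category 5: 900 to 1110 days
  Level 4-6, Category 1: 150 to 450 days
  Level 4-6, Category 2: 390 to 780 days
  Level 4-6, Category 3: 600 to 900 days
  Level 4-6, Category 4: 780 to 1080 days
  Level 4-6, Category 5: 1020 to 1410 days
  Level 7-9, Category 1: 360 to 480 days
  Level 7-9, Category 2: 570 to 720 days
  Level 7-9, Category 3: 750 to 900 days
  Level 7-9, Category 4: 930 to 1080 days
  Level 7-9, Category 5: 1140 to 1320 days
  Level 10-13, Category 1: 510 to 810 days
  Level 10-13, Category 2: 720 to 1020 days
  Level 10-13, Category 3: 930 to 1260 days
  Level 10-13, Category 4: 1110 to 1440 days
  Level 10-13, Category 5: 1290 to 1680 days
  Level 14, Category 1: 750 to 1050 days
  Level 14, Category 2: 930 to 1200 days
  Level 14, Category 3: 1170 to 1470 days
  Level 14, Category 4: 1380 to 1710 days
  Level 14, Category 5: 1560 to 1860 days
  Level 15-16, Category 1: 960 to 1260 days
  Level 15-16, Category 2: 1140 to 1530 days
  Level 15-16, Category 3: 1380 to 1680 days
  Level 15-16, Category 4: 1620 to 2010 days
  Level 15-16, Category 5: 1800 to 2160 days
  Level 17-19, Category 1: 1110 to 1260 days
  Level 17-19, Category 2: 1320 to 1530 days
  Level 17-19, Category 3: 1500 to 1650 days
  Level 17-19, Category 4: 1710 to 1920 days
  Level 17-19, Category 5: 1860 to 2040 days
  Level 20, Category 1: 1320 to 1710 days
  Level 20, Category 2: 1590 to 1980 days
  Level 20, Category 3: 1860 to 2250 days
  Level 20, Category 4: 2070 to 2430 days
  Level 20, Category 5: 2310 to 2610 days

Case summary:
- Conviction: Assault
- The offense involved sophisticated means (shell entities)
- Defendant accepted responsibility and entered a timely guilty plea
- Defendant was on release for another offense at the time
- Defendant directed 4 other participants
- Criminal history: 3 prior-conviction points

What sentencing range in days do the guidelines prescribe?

Base offense level for assault: 15.
R2 applies: 15 + 1 = 16.
R4 applies (level before this adjustment is 16 ≥ 4, so +5): 16 + 5 = 21.
R5 applies: 21 + 2 = 23.
R6 applies: 23 − 3 = 20.
Final offense level: 20.
Criminal history: 3 prior points → Category 2 (2-9).
Level 20 falls in the 20 band.
Grid: Level 20 × Category 2 = 1590-1980 days.

1590-1980 days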